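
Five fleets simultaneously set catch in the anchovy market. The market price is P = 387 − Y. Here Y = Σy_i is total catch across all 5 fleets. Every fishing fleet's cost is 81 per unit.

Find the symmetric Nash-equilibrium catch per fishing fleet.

51

A representative fishing fleet's profit is π_i = y_i(387 − Y) − 81y_i, with Y = y_i + Σ_{j≠i} y_j.
First-order condition: 306 − 2y_i − Σ_{j≠i} y_j = 0.
In a symmetric equilibrium every fishing fleet chooses the same y, so Σ_{j≠i} y_j = 4y. The condition becomes 306 − 6y = 0, giving y = 306/6 = 51.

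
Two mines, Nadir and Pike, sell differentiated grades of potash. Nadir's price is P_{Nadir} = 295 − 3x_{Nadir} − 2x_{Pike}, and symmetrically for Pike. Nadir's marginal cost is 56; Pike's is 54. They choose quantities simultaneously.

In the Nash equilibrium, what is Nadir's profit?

Mine Nadir's profit: π = x_{Nadir}(295 − 3x_{Nadir} − 2x_{Pike}) − 56x_{Nadir}.
∂π/∂x_{Nadir} = 239 − 6x_{Nadir} − 2x_{Pike} = 0 ⇒ x_{Nadir} = 239/6 − (1/3)x_{Pike}.
Similarly x_{Pike} = 241/6 − (1/3)x_{Nadir}.
Solving the two reaction functions simultaneously: (1 − (−1/3)(−1/3))x_{Nadir} = 239/6 − (1/3)·(241/6), so (8/9)x_{Nadir} = 238/9 and x_{Nadir} = 29.75.
Then x_{Pike} = 241/6 − (1/3)·29.75 = 30.25.
P_{Nadir} = 295 − 3·29.75 − 2·30.25 = 145.25.
Profit = (145.25 − 56)·29.75 = 2655.1875.

2655.1875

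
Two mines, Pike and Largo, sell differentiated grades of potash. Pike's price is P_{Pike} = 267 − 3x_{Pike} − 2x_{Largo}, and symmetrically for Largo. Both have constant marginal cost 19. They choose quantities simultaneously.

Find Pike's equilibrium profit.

Mine Pike's profit: π = x_{Pike}(267 − 3x_{Pike} − 2x_{Largo}) − 19x_{Pike}.
∂π/∂x_{Pike} = 248 − 6x_{Pike} − 2x_{Largo} = 0 ⇒ x_{Pike} = 124/3 − (1/3)x_{Largo}.
Setting x_{Pike} = x_{Largo} in the reaction function: x_{Pike} = 124/3 − (1/3)x_{Pike}, so x_{Pike} = (124/3) / (4/3) = 31.
P_{Pike} = 267 − 3·31 − 2·31 = 112.
Profit = (112 − 19)·31 = 2883.

2883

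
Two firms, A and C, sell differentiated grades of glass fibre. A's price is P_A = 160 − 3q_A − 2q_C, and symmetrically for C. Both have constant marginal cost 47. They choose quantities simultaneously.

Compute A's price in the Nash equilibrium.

Firm A's profit: π = q_A(160 − 3q_A − 2q_C) − 47q_A.
∂π/∂q_A = 113 − 6q_A − 2q_C = 0 ⇒ q_A = 113/6 − (1/3)q_C.
Setting q_A = q_C in the reaction function: q_A = 113/6 − (1/3)q_A, so q_A = (113/6) / (4/3) = 14.125.
P_A = 160 − 3·14.125 − 2·14.125 = 89.375.

89.375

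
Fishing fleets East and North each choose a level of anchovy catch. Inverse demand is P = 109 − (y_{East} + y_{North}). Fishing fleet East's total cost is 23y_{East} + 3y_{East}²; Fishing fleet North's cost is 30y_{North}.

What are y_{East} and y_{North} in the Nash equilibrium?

Fishing fleet East's profit: π = y_{East}(109 − (y_{East} + y_{North})) − 23y_{East} − 3y_{East}².
∂π/∂y_{East} = 86 − 8y_{East} − y_{North} = 0, so y_{East} = 10.75 − 0.125y_{North}.
For North: ∂π/∂y_{North} = 79 − 2y_{North} − y_{East} = 0 ⇒ y_{North} = 39.5 − 0.5y_{East}.
Solving the two reaction functions simultaneously: (1 − (−0.125)(−0.5))y_{East} = 10.75 − 0.125·39.5, so 0.9375y_{East} = 5.8125 and y_{East} = 6.2.
Then y_{North} = 39.5 − 0.5·6.2 = 36.4.

6.2, 36.4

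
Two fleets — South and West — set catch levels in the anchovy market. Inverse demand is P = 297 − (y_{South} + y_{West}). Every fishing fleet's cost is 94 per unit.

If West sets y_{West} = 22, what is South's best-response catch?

Fishing fleet South's profit: π = y_{South}(297 − (y_{South} + y_{West})) − 94y_{South}.
∂π/∂y_{South} = 203 − 2y_{South} − y_{West} = 0, so y_{South} = 101.5 − 0.5y_{West}.
At y_{West} = 22: y_{South} = 101.5 − 0.5·22 = 90.5.

90.5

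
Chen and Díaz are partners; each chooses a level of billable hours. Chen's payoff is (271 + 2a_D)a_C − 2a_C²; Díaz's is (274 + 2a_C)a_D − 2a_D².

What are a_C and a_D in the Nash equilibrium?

Expanding Chen's payoff: 271a_C + 2a_Da_C − 2a_C².
∂π/∂a_C = 271 + 2a_D − 4a_C = 0, so a_C = 67.75 + 0.5a_D.
Likewise for Díaz: a_D = 68.5 + 0.5a_C.
Solving the two reaction functions simultaneously: (1 − (0.5)(0.5))a_C = 67.75 + 0.5·68.5, so 0.75a_C = 102 and a_C = 136.
Then a_D = 68.5 + 0.5·136 = 136.5.

136, 136.5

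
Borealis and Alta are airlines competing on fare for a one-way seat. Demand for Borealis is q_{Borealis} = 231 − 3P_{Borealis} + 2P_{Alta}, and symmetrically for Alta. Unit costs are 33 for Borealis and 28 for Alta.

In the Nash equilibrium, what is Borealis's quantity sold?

145.6875

Borealis's profit: π = (P_{Borealis} − 33)(231 − 3P_{Borealis} + 2P_{Alta}).
∂π/∂P_{Borealis} = 330 − 6P_{Borealis} + 2P_{Alta} = 0 ⇒ P_{Borealis} = 55 + (1/3)P_{Alta}.
Similarly P_{Alta} = 52.5 + (1/3)P_{Borealis}.
Solving the two reaction functions simultaneously: (1 − (1/3)(1/3))P_{Borealis} = 55 + (1/3)·52.5, so (8/9)P_{Borealis} = 72.5 and P_{Borealis} = 81.5625.
Then P_{Alta} = 52.5 + (1/3)·81.5625 = 79.6875.
q_{Borealis} = 231 − 3·81.5625 + 2·79.6875 = 145.6875.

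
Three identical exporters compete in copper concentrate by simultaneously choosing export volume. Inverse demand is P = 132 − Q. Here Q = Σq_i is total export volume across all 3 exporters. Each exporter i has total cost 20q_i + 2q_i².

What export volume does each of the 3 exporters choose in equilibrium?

14

A representative exporter's profit is π_i = q_i(132 − Q) − 20q_i − 2q_i², with Q = q_i + Σ_{j≠i} q_j.
First-order condition: 112 − 6q_i − Σ_{j≠i} q_j = 0.
Imposing symmetry (q_j = q for all j) turns Σ_{j≠i} q_j into 2q, so 112 = 8q and q = 14.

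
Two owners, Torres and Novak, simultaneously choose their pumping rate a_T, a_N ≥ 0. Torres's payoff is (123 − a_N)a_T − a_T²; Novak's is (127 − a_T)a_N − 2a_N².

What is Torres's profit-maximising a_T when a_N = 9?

Expanding Torres's payoff: 123a_T − a_Na_T − a_T².
∂π/∂a_T = 123 − a_N − 2a_T = 0, so a_T = 61.5 − 0.5a_N.
At a_N = 9: a_T = 61.5 − 0.5·9 = 57.

57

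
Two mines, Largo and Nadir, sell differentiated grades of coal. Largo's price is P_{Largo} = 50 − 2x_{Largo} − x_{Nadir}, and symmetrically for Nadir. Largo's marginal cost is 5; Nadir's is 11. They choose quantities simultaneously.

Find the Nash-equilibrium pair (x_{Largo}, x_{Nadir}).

9.4, 7.4

Mine Largo's profit: π = x_{Largo}(50 − 2x_{Largo} − x_{Nadir}) − 5x_{Largo}.
∂π/∂x_{Largo} = 45 − 4x_{Largo} − x_{Nadir} = 0 ⇒ x_{Largo} = 11.25 − 0.25x_{Nadir}.
Similarly x_{Nadir} = 9.75 − 0.25x_{Largo}.
Substituting the second reaction function into the first: x_{Largo} = 11.25 − 0.25(9.75 − 0.25x_{Largo}), which gives 0.9375x_{Largo} = 8.8125 ⇒ x_{Largo} = 9.4.
Then x_{Nadir} = 9.75 − 0.25·9.4 = 7.4.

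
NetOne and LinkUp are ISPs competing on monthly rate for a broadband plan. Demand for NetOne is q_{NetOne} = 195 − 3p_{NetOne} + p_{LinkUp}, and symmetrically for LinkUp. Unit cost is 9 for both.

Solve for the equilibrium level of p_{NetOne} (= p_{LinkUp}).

NetOne's profit: π = (p_{NetOne} − 9)(195 − 3p_{NetOne} + p_{LinkUp}).
∂π/∂p_{NetOne} = 222 − 6p_{NetOne} + p_{LinkUp} = 0 ⇒ p_{NetOne} = 37 + (1/6)p_{LinkUp}.
By symmetry p_{LinkUp} = p_{NetOne}; substituting into the reaction function, (5/6)p_{NetOne} = 37 and p_{NetOne} = 44.4.

44.4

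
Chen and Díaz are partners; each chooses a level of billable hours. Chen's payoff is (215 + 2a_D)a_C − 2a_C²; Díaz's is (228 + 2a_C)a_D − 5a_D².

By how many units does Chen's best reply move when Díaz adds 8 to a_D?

4

Expanding Chen's payoff: 215a_C + 2a_Da_C − 2a_C².
∂π/∂a_C = 215 + 2a_D − 4a_C = 0, so a_C = 53.75 + 0.5a_D.
The reaction-function slope is 0.5, so an 8-unit rise in a_D moves a_C by 0.5 × 8 = 4. Chen's best response rises — the actions are strategic complements.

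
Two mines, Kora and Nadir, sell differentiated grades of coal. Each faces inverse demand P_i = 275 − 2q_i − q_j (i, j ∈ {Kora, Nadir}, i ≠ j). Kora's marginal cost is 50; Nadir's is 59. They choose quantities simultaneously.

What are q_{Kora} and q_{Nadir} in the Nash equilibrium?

45.6, 42.6

Mine Kora's profit: π = q_{Kora}(275 − 2q_{Kora} − q_{Nadir}) − 50q_{Kora}.
∂π/∂q_{Kora} = 225 − 4q_{Kora} − q_{Nadir} = 0 ⇒ q_{Kora} = 56.25 − 0.25q_{Nadir}.
Similarly q_{Nadir} = 54 − 0.25q_{Kora}.
Solving the two reaction functions simultaneously: (1 − (−0.25)(−0.25))q_{Kora} = 56.25 − 0.25·54, so 0.9375q_{Kora} = 42.75 and q_{Kora} = 45.6.
Then q_{Nadir} = 54 − 0.25·45.6 = 42.6.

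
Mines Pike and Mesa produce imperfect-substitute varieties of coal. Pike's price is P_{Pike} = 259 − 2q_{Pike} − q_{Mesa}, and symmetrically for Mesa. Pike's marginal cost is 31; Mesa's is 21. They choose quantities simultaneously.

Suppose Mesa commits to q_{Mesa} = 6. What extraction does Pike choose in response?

Mine Pike's profit: π = q_{Pike}(259 − 2q_{Pike} − q_{Mesa}) − 31q_{Pike}.
∂π/∂q_{Pike} = 228 − 4q_{Pike} − q_{Mesa} = 0 ⇒ q_{Pike} = 57 − 0.25q_{Mesa}.
At q_{Mesa} = 6: q_{Pike} = 57 − 0.25·6 = 55.5.

55.5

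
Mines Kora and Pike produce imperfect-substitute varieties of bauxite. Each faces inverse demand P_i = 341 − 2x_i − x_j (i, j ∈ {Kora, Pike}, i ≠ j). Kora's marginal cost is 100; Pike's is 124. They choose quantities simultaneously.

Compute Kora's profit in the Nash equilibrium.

Mine Kora's profit: π = x_{Kora}(341 − 2x_{Kora} − x_{Pike}) − 100x_{Kora}.
∂π/∂x_{Kora} = 241 − 4x_{Kora} − x_{Pike} = 0 ⇒ x_{Kora} = 60.25 − 0.25x_{Pike}.
Similarly x_{Pike} = 54.25 − 0.25x_{Kora}.
Substituting the second reaction function into the first: x_{Kora} = 60.25 − 0.25(54.25 − 0.25x_{Kora}), which gives 0.9375x_{Kora} = 46.6875 ⇒ x_{Kora} = 49.8.
Then x_{Pike} = 54.25 − 0.25·49.8 = 41.8.
P_{Kora} = 341 − 2·49.8 − 41.8 = 199.6.
Profit = (199.6 − 100)·49.8 = 4960.08.

4960.08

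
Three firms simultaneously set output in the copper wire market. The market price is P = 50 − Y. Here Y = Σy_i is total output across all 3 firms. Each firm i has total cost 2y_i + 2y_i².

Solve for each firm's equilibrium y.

6

A representative firm's profit is π_i = y_i(50 − Y) − 2y_i − 2y_i², with Y = y_i + Σ_{j≠i} y_j.
First-order condition: 48 − 6y_i − Σ_{j≠i} y_j = 0.
In a symmetric equilibrium every firm chooses the same y, so Σ_{j≠i} y_j = 2y. The condition becomes 48 − 8y = 0, giving y = 48/8 = 6.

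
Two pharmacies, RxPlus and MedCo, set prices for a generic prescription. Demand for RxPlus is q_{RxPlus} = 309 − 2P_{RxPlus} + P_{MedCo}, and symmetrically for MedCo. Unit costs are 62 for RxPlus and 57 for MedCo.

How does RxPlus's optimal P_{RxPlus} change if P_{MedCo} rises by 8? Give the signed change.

2

RxPlus's profit: π = (P_{RxPlus} − 62)(309 − 2P_{RxPlus} + P_{MedCo}).
∂π/∂P_{RxPlus} = 433 − 4P_{RxPlus} + P_{MedCo} = 0 ⇒ P_{RxPlus} = 108.25 + 0.25P_{MedCo}.
The reaction-function slope is 0.25, so an 8-unit rise in P_{MedCo} moves P_{RxPlus} by 0.25 × 8 = 2. RxPlus's best response rises — the actions are strategic complements.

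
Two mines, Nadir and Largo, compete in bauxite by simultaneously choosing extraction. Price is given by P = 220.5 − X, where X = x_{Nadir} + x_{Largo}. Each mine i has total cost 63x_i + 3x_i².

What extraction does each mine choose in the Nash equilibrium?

Mine Nadir's profit: π = x_{Nadir}(220.5 − (x_{Nadir} + x_{Largo})) − 63x_{Nadir} − 3x_{Nadir}².
∂π/∂x_{Nadir} = 157.5 − 8x_{Nadir} − x_{Largo} = 0, so x_{Nadir} = 19.6875 − 0.125x_{Largo}.
By symmetry x_{Largo} = x_{Nadir}; substituting into the reaction function, 1.125x_{Nadir} = 19.6875 and x_{Nadir} = 17.5.

17.5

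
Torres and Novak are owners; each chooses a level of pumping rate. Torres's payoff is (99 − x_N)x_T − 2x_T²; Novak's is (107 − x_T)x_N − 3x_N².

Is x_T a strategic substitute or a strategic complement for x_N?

Expanding Torres's payoff: 99x_T − x_Nx_T − 2x_T².
∂π/∂x_T = 99 − x_N − 4x_T = 0, so x_T = 24.75 − 0.25x_N.
The best-response slope dx_T/dx_N = −0.25 < 0: the reaction function is downward-sloping, so the choices are strategic substitutes.

strategic substitutes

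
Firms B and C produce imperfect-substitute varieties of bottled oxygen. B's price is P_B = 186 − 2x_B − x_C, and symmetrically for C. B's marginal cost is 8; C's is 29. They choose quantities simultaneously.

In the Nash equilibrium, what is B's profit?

Firm B's profit: π = x_B(186 − 2x_B − x_C) − 8x_B.
∂π/∂x_B = 178 − 4x_B − x_C = 0 ⇒ x_B = 44.5 − 0.25x_C.
Similarly x_C = 39.25 − 0.25x_B.
Solving the two reaction functions simultaneously: (1 − (−0.25)(−0.25))x_B = 44.5 − 0.25·39.25, so 0.9375x_B = 34.6875 and x_B = 37.
Then x_C = 39.25 − 0.25·37 = 30.
P_B = 186 − 2·37 − 30 = 82.
Profit = (82 − 8)·37 = 2738.

2738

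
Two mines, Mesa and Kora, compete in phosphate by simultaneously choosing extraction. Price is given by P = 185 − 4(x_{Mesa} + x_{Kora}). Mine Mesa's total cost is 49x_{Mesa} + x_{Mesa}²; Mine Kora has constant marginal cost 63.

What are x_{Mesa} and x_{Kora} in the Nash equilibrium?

Mine Mesa's profit: π = x_{Mesa}(185 − 4(x_{Mesa} + x_{Kora})) − 49x_{Mesa} − x_{Mesa}².
∂π/∂x_{Mesa} = 136 − 10x_{Mesa} − 4x_{Kora} = 0, so x_{Mesa} = 13.6 − 0.4x_{Kora}.
For Kora: ∂π/∂x_{Kora} = 122 − 8x_{Kora} − 4x_{Mesa} = 0 ⇒ x_{Kora} = 15.25 − 0.5x_{Mesa}.
Solving the two reaction functions simultaneously: (1 − (−0.4)(−0.5))x_{Mesa} = 13.6 − 0.4·15.25, so 0.8x_{Mesa} = 7.5 and x_{Mesa} = 9.375.
Then x_{Kora} = 15.25 − 0.5·9.375 = 10.5625.

9.375, 10.5625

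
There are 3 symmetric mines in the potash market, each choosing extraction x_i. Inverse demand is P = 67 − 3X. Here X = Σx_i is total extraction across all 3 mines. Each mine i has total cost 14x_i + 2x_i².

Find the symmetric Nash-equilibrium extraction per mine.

A representative mine's profit is π_i = x_i(67 − 3X) − 14x_i − 2x_i², with X = x_i + Σ_{j≠i} x_j.
First-order condition: 53 − 10x_i − 3Σ_{j≠i} x_j = 0.
In a symmetric equilibrium every mine chooses the same x, so Σ_{j≠i} x_j = 2x. The condition becomes 53 − 16x = 0, giving x = 53/16 = 3.3125.

3.3125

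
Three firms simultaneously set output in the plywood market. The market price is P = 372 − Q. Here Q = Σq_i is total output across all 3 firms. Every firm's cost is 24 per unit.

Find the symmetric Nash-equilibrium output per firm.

87

A representative firm's profit is π_i = q_i(372 − Q) − 24q_i, with Q = q_i + Σ_{j≠i} q_j.
First-order condition: 348 − 2q_i − Σ_{j≠i} q_j = 0.
Imposing symmetry (q_j = q for all j) turns Σ_{j≠i} q_j into 2q, so 348 = 4q and q = 87.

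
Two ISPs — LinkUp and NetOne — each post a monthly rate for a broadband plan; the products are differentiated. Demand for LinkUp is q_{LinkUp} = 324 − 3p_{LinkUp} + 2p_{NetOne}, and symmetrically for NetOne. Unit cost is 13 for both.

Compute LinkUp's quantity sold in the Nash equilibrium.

LinkUp's profit: π = (p_{LinkUp} − 13)(324 − 3p_{LinkUp} + 2p_{NetOne}).
∂π/∂p_{LinkUp} = 363 − 6p_{LinkUp} + 2p_{NetOne} = 0 ⇒ p_{LinkUp} = 60.5 + (1/3)p_{NetOne}.
By symmetry p_{NetOne} = p_{LinkUp}; substituting into the reaction function, (2/3)p_{LinkUp} = 60.5 and p_{LinkUp} = 90.75.
q_{LinkUp} = 324 − 3·90.75 + 2·90.75 = 233.25.

233.25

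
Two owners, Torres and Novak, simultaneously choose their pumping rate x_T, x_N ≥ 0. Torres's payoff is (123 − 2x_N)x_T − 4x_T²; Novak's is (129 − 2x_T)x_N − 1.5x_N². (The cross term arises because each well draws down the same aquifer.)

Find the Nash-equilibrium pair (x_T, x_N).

5.55, 39.3

Expanding Torres's payoff: 123x_T − 2x_Nx_T − 4x_T².
∂π/∂x_T = 123 − 2x_N − 8x_T = 0, so x_T = 15.375 − 0.25x_N.
Likewise for Novak: x_N = 43 − (2/3)x_T.
Plugging x_N into Torres's best response: x_T = 15.375 − 0.25(43 − (2/3)x_T) ⇒ (5/6)x_T = 4.625, so x_T = 5.55.
Then x_N = 43 − (2/3)·5.55 = 39.3.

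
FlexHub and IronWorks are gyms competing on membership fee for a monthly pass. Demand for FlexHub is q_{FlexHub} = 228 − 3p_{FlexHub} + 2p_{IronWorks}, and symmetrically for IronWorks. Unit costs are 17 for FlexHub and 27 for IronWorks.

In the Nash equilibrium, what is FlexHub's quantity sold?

163.875

FlexHub's profit: π = (p_{FlexHub} − 17)(228 − 3p_{FlexHub} + 2p_{IronWorks}).
∂π/∂p_{FlexHub} = 279 − 6p_{FlexHub} + 2p_{IronWorks} = 0 ⇒ p_{FlexHub} = 46.5 + (1/3)p_{IronWorks}.
Similarly p_{IronWorks} = 51.5 + (1/3)p_{FlexHub}.
Solving the two reaction functions simultaneously: (1 − (1/3)(1/3))p_{FlexHub} = 46.5 + (1/3)·51.5, so (8/9)p_{FlexHub} = 191/3 and p_{FlexHub} = 71.625.
Then p_{IronWorks} = 51.5 + (1/3)·71.625 = 75.375.
q_{FlexHub} = 228 − 3·71.625 + 2·75.375 = 163.875.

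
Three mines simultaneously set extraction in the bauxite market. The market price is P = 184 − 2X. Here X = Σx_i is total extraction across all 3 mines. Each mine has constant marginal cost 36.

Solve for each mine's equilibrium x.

A representative mine's profit is π_i = x_i(184 − 2X) − 36x_i, with X = x_i + Σ_{j≠i} x_j.
First-order condition: 148 − 4x_i − 2Σ_{j≠i} x_j = 0.
With identical mines, set every x_j = x: then 148 − 4x − 4x = 0, i.e. x = 148/8 = 18.5.

18.5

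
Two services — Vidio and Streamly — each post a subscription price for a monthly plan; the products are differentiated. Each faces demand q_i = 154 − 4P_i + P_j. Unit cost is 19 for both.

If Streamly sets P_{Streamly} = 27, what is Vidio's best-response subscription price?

32.125

Vidio's profit: π = (P_{Vidio} − 19)(154 − 4P_{Vidio} + P_{Streamly}).
∂π/∂P_{Vidio} = 230 − 8P_{Vidio} + P_{Streamly} = 0 ⇒ P_{Vidio} = 28.75 + 0.125P_{Streamly}.
At P_{Streamly} = 27: P_{Vidio} = 28.75 + 0.125·27 = 32.125.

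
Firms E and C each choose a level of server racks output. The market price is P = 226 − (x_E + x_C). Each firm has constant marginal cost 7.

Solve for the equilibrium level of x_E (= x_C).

Firm E's profit: π = x_E(226 − (x_E + x_C)) − 7x_E.
∂π/∂x_E = 219 − 2x_E − x_C = 0, so x_E = 109.5 − 0.5x_C.
By symmetry x_C = x_E; substituting into the reaction function, 1.5x_E = 109.5 and x_E = 73.

73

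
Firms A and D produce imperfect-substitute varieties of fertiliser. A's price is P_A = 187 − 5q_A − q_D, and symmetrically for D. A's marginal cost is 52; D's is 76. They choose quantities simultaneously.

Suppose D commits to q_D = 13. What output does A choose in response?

12.2

Firm A's profit: π = q_A(187 − 5q_A − q_D) − 52q_A.
∂π/∂q_A = 135 − 10q_A − q_D = 0 ⇒ q_A = 13.5 − 0.1q_D.
At q_D = 13: q_A = 13.5 − 0.1·13 = 12.2.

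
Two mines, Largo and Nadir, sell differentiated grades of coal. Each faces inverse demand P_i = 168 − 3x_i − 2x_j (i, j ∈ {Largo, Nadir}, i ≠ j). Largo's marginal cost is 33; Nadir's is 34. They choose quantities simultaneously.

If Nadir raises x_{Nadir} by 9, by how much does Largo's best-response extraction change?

Mine Largo's profit: π = x_{Largo}(168 − 3x_{Largo} − 2x_{Nadir}) − 33x_{Largo}.
∂π/∂x_{Largo} = 135 − 6x_{Largo} − 2x_{Nadir} = 0 ⇒ x_{Largo} = 22.5 − (1/3)x_{Nadir}.
The reaction-function slope is −1/3, so a 9-unit rise in x_{Nadir} moves x_{Largo} by −1/3 × 9 = −3. Largo's best response falls — the actions are strategic substitutes.

-3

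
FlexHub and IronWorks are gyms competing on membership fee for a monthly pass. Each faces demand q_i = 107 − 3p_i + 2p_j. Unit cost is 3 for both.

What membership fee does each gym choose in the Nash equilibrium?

FlexHub's profit: π = (p_{FlexHub} − 3)(107 − 3p_{FlexHub} + 2p_{IronWorks}).
∂π/∂p_{FlexHub} = 116 − 6p_{FlexHub} + 2p_{IronWorks} = 0 ⇒ p_{FlexHub} = 58/3 + (1/3)p_{IronWorks}.
By symmetry p_{IronWorks} = p_{FlexHub}; substituting into the reaction function, (2/3)p_{FlexHub} = 58/3 and p_{FlexHub} = 29.

29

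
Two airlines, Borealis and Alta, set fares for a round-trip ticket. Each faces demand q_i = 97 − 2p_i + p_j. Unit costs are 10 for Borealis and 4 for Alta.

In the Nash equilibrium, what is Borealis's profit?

Borealis's profit: π = (p_{Borealis} − 10)(97 − 2p_{Borealis} + p_{Alta}).
∂π/∂p_{Borealis} = 117 − 4p_{Borealis} + p_{Alta} = 0 ⇒ p_{Borealis} = 29.25 + 0.25p_{Alta}.
Similarly p_{Alta} = 26.25 + 0.25p_{Borealis}.
Solving the two reaction functions simultaneously: (1 − (0.25)(0.25))p_{Borealis} = 29.25 + 0.25·26.25, so 0.9375p_{Borealis} = 35.8125 and p_{Borealis} = 38.2.
Then p_{Alta} = 26.25 + 0.25·38.2 = 35.8.
q_{Borealis} = 97 − 2·38.2 + 35.8 = 56.4.
Profit = (38.2 − 10)·56.4 = 1590.48.

1590.48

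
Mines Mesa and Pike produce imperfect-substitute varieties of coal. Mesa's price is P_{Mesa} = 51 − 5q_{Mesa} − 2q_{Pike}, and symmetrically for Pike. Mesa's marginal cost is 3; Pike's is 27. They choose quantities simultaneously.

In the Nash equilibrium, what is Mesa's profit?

101.25

Mine Mesa's profit: π = q_{Mesa}(51 − 5q_{Mesa} − 2q_{Pike}) − 3q_{Mesa}.
∂π/∂q_{Mesa} = 48 − 10q_{Mesa} − 2q_{Pike} = 0 ⇒ q_{Mesa} = 4.8 − 0.2q_{Pike}.
Similarly q_{Pike} = 2.4 − 0.2q_{Mesa}.
Substituting the second reaction function into the first: q_{Mesa} = 4.8 − 0.2(2.4 − 0.2q_{Mesa}), which gives 0.96q_{Mesa} = 4.32 ⇒ q_{Mesa} = 4.5.
Then q_{Pike} = 2.4 − 0.2·4.5 = 1.5.
P_{Mesa} = 51 − 5·4.5 − 2·1.5 = 25.5.
Profit = (25.5 − 3)·4.5 = 101.25.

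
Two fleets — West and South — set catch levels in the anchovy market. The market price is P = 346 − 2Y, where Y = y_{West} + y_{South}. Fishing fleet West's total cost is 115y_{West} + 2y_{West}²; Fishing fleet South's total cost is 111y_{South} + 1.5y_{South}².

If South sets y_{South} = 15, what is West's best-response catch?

Fishing fleet West's profit: π = y_{West}(346 − 2(y_{West} + y_{South})) − 115y_{West} − 2y_{West}².
∂π/∂y_{West} = 231 − 8y_{West} − 2y_{South} = 0, so y_{West} = 28.875 − 0.25y_{South}.
At y_{South} = 15: y_{West} = 28.875 − 0.25·15 = 25.125.

25.125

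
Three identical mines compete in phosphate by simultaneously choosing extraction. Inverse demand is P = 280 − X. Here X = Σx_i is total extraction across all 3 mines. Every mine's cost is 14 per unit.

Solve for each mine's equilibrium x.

A representative mine's profit is π_i = x_i(280 − X) − 14x_i, with X = x_i + Σ_{j≠i} x_j.
First-order condition: 266 − 2x_i − Σ_{j≠i} x_j = 0.
In a symmetric equilibrium every mine chooses the same x, so Σ_{j≠i} x_j = 2x. The condition becomes 266 − 4x = 0, giving x = 266/4 = 66.5.

66.5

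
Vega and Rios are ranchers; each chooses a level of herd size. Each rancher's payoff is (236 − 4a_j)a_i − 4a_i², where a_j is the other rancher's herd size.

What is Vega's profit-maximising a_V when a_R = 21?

Vega's payoff is (236 − 4a_R)a_V − 4a_V².
∂π/∂a_V = 236 − 4a_R − 8a_V = 0, so a_V = 29.5 − 0.5a_R.
At a_R = 21: a_V = 29.5 − 0.5·21 = 19.

19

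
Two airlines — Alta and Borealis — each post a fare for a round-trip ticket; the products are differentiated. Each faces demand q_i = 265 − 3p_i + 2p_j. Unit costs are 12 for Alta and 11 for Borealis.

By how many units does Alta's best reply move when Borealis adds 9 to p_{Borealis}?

3

Alta's profit: π = (p_{Alta} − 12)(265 − 3p_{Alta} + 2p_{Borealis}).
∂π/∂p_{Alta} = 301 − 6p_{Alta} + 2p_{Borealis} = 0 ⇒ p_{Alta} = 301/6 + (1/3)p_{Borealis}.
The reaction-function slope is 1/3, so a 9-unit rise in p_{Borealis} moves p_{Alta} by 1/3 × 9 = 3. Alta's best response rises — the actions are strategic complements.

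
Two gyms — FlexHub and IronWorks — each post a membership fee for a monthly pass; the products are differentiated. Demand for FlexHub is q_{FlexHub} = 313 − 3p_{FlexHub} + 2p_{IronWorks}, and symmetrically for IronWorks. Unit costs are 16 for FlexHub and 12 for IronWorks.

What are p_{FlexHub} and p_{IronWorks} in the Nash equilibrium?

89.5, 88

FlexHub's profit: π = (p_{FlexHub} − 16)(313 − 3p_{FlexHub} + 2p_{IronWorks}).
∂π/∂p_{FlexHub} = 361 − 6p_{FlexHub} + 2p_{IronWorks} = 0 ⇒ p_{FlexHub} = 361/6 + (1/3)p_{IronWorks}.
Similarly p_{IronWorks} = 349/6 + (1/3)p_{FlexHub}.
Substituting the second reaction function into the first: p_{FlexHub} = 361/6 + (1/3)(349/6 + (1/3)p_{FlexHub}), which gives (8/9)p_{FlexHub} = 716/9 ⇒ p_{FlexHub} = 89.5.
Then p_{IronWorks} = 349/6 + (1/3)·89.5 = 88.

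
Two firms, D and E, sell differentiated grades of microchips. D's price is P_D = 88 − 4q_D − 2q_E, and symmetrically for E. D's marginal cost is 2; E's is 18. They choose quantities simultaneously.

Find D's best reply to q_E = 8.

Firm D's profit: π = q_D(88 − 4q_D − 2q_E) − 2q_D.
∂π/∂q_D = 86 − 8q_D − 2q_E = 0 ⇒ q_D = 10.75 − 0.25q_E.
At q_E = 8: q_D = 10.75 − 0.25·8 = 8.75.

8.75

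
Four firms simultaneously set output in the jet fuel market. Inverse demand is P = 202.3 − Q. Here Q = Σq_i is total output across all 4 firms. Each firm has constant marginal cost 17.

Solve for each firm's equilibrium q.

A representative firm's profit is π_i = q_i(202.3 − Q) − 17q_i, with Q = q_i + Σ_{j≠i} q_j.
First-order condition: 185.3 − 2q_i − Σ_{j≠i} q_j = 0.
Imposing symmetry (q_j = q for all j) turns Σ_{j≠i} q_j into 3q, so 185.3 = 5q and q = 37.06.

37.06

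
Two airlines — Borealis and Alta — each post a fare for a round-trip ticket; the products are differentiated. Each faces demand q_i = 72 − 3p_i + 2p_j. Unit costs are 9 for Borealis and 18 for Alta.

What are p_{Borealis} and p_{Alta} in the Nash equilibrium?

Borealis's profit: π = (p_{Borealis} − 9)(72 − 3p_{Borealis} + 2p_{Alta}).
∂π/∂p_{Borealis} = 99 − 6p_{Borealis} + 2p_{Alta} = 0 ⇒ p_{Borealis} = 16.5 + (1/3)p_{Alta}.
Similarly p_{Alta} = 21 + (1/3)p_{Borealis}.
Solving the two reaction functions simultaneously: (1 − (1/3)(1/3))p_{Borealis} = 16.5 + (1/3)·21, so (8/9)p_{Borealis} = 23.5 and p_{Borealis} = 26.4375.
Then p_{Alta} = 21 + (1/3)·26.4375 = 29.8125.

26.4375, 29.8125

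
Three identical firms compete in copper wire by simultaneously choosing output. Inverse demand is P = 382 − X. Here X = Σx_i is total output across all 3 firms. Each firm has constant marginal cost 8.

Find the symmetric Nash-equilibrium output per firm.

93.5

A representative firm's profit is π_i = x_i(382 − X) − 8x_i, with X = x_i + Σ_{j≠i} x_j.
First-order condition: 374 − 2x_i − Σ_{j≠i} x_j = 0.
With identical firms, set every x_j = x: then 374 − 2x − 2x = 0, i.e. x = 374/4 = 93.5.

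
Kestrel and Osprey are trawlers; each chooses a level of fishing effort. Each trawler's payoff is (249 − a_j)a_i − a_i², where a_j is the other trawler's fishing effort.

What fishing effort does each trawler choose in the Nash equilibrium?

83

Kestrel's payoff is (249 − a_O)a_K − a_K².
∂π/∂a_K = 249 − a_O − 2a_K = 0, so a_K = 124.5 − 0.5a_O.
The game is symmetric, so in equilibrium a_O = a_K: the reaction function gives 1.5a_K = 124.5, hence a_K = 83.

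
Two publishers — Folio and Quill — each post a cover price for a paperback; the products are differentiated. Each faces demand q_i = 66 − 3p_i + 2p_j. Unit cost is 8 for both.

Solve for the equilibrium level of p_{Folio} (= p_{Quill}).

22.5

Folio's profit: π = (p_{Folio} − 8)(66 − 3p_{Folio} + 2p_{Quill}).
∂π/∂p_{Folio} = 90 − 6p_{Folio} + 2p_{Quill} = 0 ⇒ p_{Folio} = 15 + (1/3)p_{Quill}.
The game is symmetric, so in equilibrium p_{Quill} = p_{Folio}: the reaction function gives (2/3)p_{Folio} = 15, hence p_{Folio} = 22.5.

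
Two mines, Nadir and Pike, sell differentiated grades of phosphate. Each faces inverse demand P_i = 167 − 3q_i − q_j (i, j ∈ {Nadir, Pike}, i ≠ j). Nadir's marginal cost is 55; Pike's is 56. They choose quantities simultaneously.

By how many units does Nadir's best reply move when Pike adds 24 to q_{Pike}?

-4

Mine Nadir's profit: π = q_{Nadir}(167 − 3q_{Nadir} − q_{Pike}) − 55q_{Nadir}.
∂π/∂q_{Nadir} = 112 − 6q_{Nadir} − q_{Pike} = 0 ⇒ q_{Nadir} = 56/3 − (1/6)q_{Pike}.
The reaction-function slope is −1/6, so a 24-unit rise in q_{Pike} moves q_{Nadir} by −1/6 × 24 = −4. Nadir's best response falls — the actions are strategic substitutes.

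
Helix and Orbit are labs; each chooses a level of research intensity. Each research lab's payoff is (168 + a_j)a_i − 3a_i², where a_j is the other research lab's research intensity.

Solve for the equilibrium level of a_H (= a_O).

33.6

Helix's payoff is (168 + a_O)a_H − 3a_H².
∂π/∂a_H = 168 + a_O − 6a_H = 0, so a_H = 28 + (1/6)a_O.
The game is symmetric, so in equilibrium a_O = a_H: the reaction function gives (5/6)a_H = 28, hence a_H = 33.6.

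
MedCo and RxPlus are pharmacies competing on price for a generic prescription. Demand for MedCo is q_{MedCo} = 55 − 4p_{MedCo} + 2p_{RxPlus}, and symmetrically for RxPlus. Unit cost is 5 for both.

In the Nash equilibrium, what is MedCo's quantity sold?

30

MedCo's profit: π = (p_{MedCo} − 5)(55 − 4p_{MedCo} + 2p_{RxPlus}).
∂π/∂p_{MedCo} = 75 − 8p_{MedCo} + 2p_{RxPlus} = 0 ⇒ p_{MedCo} = 9.375 + 0.25p_{RxPlus}.
The game is symmetric, so in equilibrium p_{RxPlus} = p_{MedCo}: the reaction function gives 0.75p_{MedCo} = 9.375, hence p_{MedCo} = 12.5.
q_{MedCo} = 55 − 4·12.5 + 2·12.5 = 30.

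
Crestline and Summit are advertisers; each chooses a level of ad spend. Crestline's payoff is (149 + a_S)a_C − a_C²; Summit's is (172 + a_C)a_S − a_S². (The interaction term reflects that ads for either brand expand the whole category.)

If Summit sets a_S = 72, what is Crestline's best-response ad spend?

Expanding Crestline's payoff: 149a_C + a_Sa_C − a_C².
∂π/∂a_C = 149 + a_S − 2a_C = 0, so a_C = 74.5 + 0.5a_S.
At a_S = 72: a_C = 74.5 + 0.5·72 = 110.5.

110.5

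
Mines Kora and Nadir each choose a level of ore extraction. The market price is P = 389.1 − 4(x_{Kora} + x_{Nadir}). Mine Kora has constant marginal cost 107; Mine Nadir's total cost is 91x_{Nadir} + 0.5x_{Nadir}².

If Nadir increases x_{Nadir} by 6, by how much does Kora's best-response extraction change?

Mine Kora's profit: π = x_{Kora}(389.1 − 4(x_{Kora} + x_{Nadir})) − 107x_{Kora}.
∂π/∂x_{Kora} = 282.1 − 8x_{Kora} − 4x_{Nadir} = 0, so x_{Kora} = 35.2625 − 0.5x_{Nadir}.
The reaction-function slope is −0.5, so a 6-unit rise in x_{Nadir} moves x_{Kora} by −0.5 × 6 = −3. Kora's best response falls — the actions are strategic substitutes.

-3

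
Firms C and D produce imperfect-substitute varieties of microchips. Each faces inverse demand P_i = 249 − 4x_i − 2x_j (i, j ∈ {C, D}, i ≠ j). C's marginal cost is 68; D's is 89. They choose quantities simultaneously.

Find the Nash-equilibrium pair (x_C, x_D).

Firm C's profit: π = x_C(249 − 4x_C − 2x_D) − 68x_C.
∂π/∂x_C = 181 − 8x_C − 2x_D = 0 ⇒ x_C = 22.625 − 0.25x_D.
Similarly x_D = 20 − 0.25x_C.
Solving the two reaction functions simultaneously: (1 − (−0.25)(−0.25))x_C = 22.625 − 0.25·20, so 0.9375x_C = 17.625 and x_C = 18.8.
Then x_D = 20 − 0.25·18.8 = 15.3.

18.8, 15.3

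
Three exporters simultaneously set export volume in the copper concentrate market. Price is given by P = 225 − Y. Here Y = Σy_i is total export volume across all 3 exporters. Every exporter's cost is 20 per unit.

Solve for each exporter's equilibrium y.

A representative exporter's profit is π_i = y_i(225 − Y) − 20y_i, with Y = y_i + Σ_{j≠i} y_j.
First-order condition: 205 − 2y_i − Σ_{j≠i} y_j = 0.
With identical exporters, set every y_j = y: then 205 − 2y − 2y = 0, i.e. y = 205/4 = 51.25.

51.25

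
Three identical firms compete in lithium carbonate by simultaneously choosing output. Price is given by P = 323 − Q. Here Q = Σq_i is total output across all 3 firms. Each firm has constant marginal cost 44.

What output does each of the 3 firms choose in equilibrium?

A representative firm's profit is π_i = q_i(323 − Q) − 44q_i, with Q = q_i + Σ_{j≠i} q_j.
First-order condition: 279 − 2q_i − Σ_{j≠i} q_j = 0.
In a symmetric equilibrium every firm chooses the same q, so Σ_{j≠i} q_j = 2q. The condition becomes 279 − 4q = 0, giving q = 279/4 = 69.75.

69.75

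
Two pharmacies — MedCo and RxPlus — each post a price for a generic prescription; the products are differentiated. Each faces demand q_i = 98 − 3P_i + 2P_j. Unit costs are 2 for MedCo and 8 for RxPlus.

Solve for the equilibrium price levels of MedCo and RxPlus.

MedCo's profit: π = (P_{MedCo} − 2)(98 − 3P_{MedCo} + 2P_{RxPlus}).
∂π/∂P_{MedCo} = 104 − 6P_{MedCo} + 2P_{RxPlus} = 0 ⇒ P_{MedCo} = 52/3 + (1/3)P_{RxPlus}.
Similarly P_{RxPlus} = 61/3 + (1/3)P_{MedCo}.
Solving the two reaction functions simultaneously: (1 − (1/3)(1/3))P_{MedCo} = 52/3 + (1/3)·(61/3), so (8/9)P_{MedCo} = 217/9 and P_{MedCo} = 27.125.
Then P_{RxPlus} = 61/3 + (1/3)·27.125 = 29.375.

27.125, 29.375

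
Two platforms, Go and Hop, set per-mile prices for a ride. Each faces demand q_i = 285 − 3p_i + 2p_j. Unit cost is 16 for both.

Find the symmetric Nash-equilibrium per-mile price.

83.25

Go's profit: π = (p_{Go} − 16)(285 − 3p_{Go} + 2p_{Hop}).
∂π/∂p_{Go} = 333 − 6p_{Go} + 2p_{Hop} = 0 ⇒ p_{Go} = 55.5 + (1/3)p_{Hop}.
Setting p_{Go} = p_{Hop} in the reaction function: p_{Go} = 55.5 + (1/3)p_{Go}, so p_{Go} = 55.5 / (2/3) = 83.25.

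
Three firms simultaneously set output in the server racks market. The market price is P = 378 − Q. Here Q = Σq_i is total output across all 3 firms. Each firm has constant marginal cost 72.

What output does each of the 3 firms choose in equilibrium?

76.5

A representative firm's profit is π_i = q_i(378 − Q) − 72q_i, with Q = q_i + Σ_{j≠i} q_j.
First-order condition: 306 − 2q_i − Σ_{j≠i} q_j = 0.
In a symmetric equilibrium every firm chooses the same q, so Σ_{j≠i} q_j = 2q. The condition becomes 306 − 4q = 0, giving q = 306/4 = 76.5.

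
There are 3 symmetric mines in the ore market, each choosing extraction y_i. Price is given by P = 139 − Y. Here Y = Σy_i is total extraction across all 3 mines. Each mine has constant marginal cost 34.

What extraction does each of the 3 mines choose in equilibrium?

26.25

A representative mine's profit is π_i = y_i(139 − Y) − 34y_i, with Y = y_i + Σ_{j≠i} y_j.
First-order condition: 105 − 2y_i − Σ_{j≠i} y_j = 0.
Imposing symmetry (y_j = y for all j) turns Σ_{j≠i} y_j into 2y, so 105 = 4y and y = 26.25.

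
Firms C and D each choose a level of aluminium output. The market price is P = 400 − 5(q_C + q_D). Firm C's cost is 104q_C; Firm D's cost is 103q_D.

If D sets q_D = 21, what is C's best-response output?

19.1

Firm C's profit: π = q_C(400 − 5(q_C + q_D)) − 104q_C.
∂π/∂q_C = 296 − 10q_C − 5q_D = 0, so q_C = 29.6 − 0.5q_D.
At q_D = 21: q_C = 29.6 − 0.5·21 = 19.1.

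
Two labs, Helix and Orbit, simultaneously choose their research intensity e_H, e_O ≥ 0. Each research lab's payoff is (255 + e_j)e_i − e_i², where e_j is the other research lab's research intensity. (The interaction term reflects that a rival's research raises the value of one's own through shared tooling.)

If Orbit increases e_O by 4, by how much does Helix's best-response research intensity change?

2

Helix's payoff is (255 + e_O)e_H − e_H².
∂π/∂e_H = 255 + e_O − 2e_H = 0, so e_H = 127.5 + 0.5e_O.
The reaction-function slope is 0.5, so a 4-unit rise in e_O moves e_H by 0.5 × 4 = 2. Helix's best response rises — the actions are strategic complements.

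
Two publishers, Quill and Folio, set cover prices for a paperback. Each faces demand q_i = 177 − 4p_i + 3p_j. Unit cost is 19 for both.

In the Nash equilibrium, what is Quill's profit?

Quill's profit: π = (p_{Quill} − 19)(177 − 4p_{Quill} + 3p_{Folio}).
∂π/∂p_{Quill} = 253 − 8p_{Quill} + 3p_{Folio} = 0 ⇒ p_{Quill} = 31.625 + 0.375p_{Folio}.
Setting p_{Quill} = p_{Folio} in the reaction function: p_{Quill} = 31.625 + 0.375p_{Quill}, so p_{Quill} = 31.625 / 0.625 = 50.6.
q_{Quill} = 177 − 4·50.6 + 3·50.6 = 126.4.
Profit = (50.6 − 19)·126.4 = 3994.24.

3994.24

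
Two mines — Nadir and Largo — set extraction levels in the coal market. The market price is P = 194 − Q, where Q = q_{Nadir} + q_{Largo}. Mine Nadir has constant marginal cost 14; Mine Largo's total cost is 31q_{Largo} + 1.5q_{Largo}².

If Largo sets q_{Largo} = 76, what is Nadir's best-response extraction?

Mine Nadir's profit: π = q_{Nadir}(194 − (q_{Nadir} + q_{Largo})) − 14q_{Nadir}.
∂π/∂q_{Nadir} = 180 − 2q_{Nadir} − q_{Largo} = 0, so q_{Nadir} = 90 − 0.5q_{Largo}.
At q_{Largo} = 76: q_{Nadir} = 90 − 0.5·76 = 52.

52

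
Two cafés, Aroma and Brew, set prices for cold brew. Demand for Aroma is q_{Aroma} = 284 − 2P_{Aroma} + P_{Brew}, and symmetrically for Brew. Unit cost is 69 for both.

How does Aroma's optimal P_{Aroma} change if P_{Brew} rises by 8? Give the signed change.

Aroma's profit: π = (P_{Aroma} − 69)(284 − 2P_{Aroma} + P_{Brew}).
∂π/∂P_{Aroma} = 422 − 4P_{Aroma} + P_{Brew} = 0 ⇒ P_{Aroma} = 105.5 + 0.25P_{Brew}.
The reaction-function slope is 0.25, so an 8-unit rise in P_{Brew} moves P_{Aroma} by 0.25 × 8 = 2. Aroma's best response rises — the actions are strategic complements.

2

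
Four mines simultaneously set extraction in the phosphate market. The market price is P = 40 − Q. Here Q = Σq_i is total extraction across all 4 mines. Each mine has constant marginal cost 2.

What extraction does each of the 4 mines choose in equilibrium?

7.6

A representative mine's profit is π_i = q_i(40 − Q) − 2q_i, with Q = q_i + Σ_{j≠i} q_j.
First-order condition: 38 − 2q_i − Σ_{j≠i} q_j = 0.
In a symmetric equilibrium every mine chooses the same q, so Σ_{j≠i} q_j = 3q. The condition becomes 38 − 5q = 0, giving q = 38/5 = 7.6.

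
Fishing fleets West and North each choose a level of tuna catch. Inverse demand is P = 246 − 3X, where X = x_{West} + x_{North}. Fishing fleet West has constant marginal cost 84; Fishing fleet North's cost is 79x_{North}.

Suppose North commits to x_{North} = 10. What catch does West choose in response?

22

Fishing fleet West's profit: π = x_{West}(246 − 3(x_{West} + x_{North})) − 84x_{West}.
∂π/∂x_{West} = 162 − 6x_{West} − 3x_{North} = 0, so x_{West} = 27 − 0.5x_{North}.
At x_{North} = 10: x_{West} = 27 − 0.5·10 = 22.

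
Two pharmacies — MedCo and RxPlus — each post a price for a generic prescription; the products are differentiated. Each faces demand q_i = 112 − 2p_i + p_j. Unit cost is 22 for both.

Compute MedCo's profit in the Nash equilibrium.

MedCo's profit: π = (p_{MedCo} − 22)(112 − 2p_{MedCo} + p_{RxPlus}).
∂π/∂p_{MedCo} = 156 − 4p_{MedCo} + p_{RxPlus} = 0 ⇒ p_{MedCo} = 39 + 0.25p_{RxPlus}.
Setting p_{MedCo} = p_{RxPlus} in the reaction function: p_{MedCo} = 39 + 0.25p_{MedCo}, so p_{MedCo} = 39 / 0.75 = 52.
q_{MedCo} = 112 − 2·52 + 52 = 60.
Profit = (52 − 22)·60 = 1800.

1800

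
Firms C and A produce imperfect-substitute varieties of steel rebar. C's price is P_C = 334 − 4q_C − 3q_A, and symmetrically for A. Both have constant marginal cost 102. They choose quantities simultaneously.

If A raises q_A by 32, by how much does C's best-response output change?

-12

Firm C's profit: π = q_C(334 − 4q_C − 3q_A) − 102q_C.
∂π/∂q_C = 232 − 8q_C − 3q_A = 0 ⇒ q_C = 29 − 0.375q_A.
The reaction-function slope is −0.375, so a 32-unit rise in q_A moves q_C by −0.375 × 32 = −12. C's best response falls — the actions are strategic substitutes.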